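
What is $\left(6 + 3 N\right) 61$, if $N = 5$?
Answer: $1281$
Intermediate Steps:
$\left(6 + 3 N\right) 61 = \left(6 + 3 \cdot 5\right) 61 = \left(6 + 15\right) 61 = 21 \cdot 61 = 1281$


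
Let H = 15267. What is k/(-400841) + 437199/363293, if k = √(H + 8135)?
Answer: 62457/51899 - √23402/400841 ≈ 1.2031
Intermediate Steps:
k = √23402 (k = √(15267 + 8135) = √23402 ≈ 152.98)
k/(-400841) + 437199/363293 = √23402/(-400841) + 437199/363293 = √23402*(-1/400841) + 437199*(1/363293) = -√23402/400841 + 62457/51899 = 62457/51899 - √23402/400841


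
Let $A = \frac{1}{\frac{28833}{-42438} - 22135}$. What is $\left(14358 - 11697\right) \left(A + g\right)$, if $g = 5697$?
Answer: $\frac{1582327390851217}{104377107} \approx 1.516 \cdot 10^{7}$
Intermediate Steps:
$A = - \frac{14146}{313131321}$ ($A = \frac{1}{28833 \left(- \frac{1}{42438}\right) - 22135} = \frac{1}{- \frac{9611}{14146} - 22135} = \frac{1}{- \frac{313131321}{14146}} = - \frac{14146}{313131321} \approx -4.5176 \cdot 10^{-5}$)
$\left(14358 - 11697\right) \left(A + g\right) = \left(14358 - 11697\right) \left(- \frac{14146}{313131321} + 5697\right) = 2661 \cdot \frac{1783909121591}{313131321} = \frac{1582327390851217}{104377107}$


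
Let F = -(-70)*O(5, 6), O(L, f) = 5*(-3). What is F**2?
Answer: 1102500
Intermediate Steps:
O(L, f) = -15
F = -1050 (F = -(-70)*(-15) = -14*75 = -1050)
F**2 = (-1050)**2 = 1102500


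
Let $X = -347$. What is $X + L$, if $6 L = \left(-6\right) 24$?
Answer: $-371$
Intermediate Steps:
$L = -24$ ($L = \frac{\left(-6\right) 24}{6} = \frac{1}{6} \left(-144\right) = -24$)
$X + L = -347 - 24 = -371$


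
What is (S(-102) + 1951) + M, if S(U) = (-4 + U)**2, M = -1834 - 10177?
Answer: 1176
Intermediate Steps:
M = -12011
(S(-102) + 1951) + M = ((-4 - 102)**2 + 1951) - 12011 = ((-106)**2 + 1951) - 12011 = (11236 + 1951) - 12011 = 13187 - 12011 = 1176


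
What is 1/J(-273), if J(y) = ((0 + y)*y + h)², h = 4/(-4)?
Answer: 1/5554422784 ≈ 1.8004e-10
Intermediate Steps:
h = -1 (h = 4*(-¼) = -1)
J(y) = (-1 + y²)² (J(y) = ((0 + y)*y - 1)² = (y*y - 1)² = (y² - 1)² = (-1 + y²)²)
1/J(-273) = 1/((-1 + (-273)²)²) = 1/((-1 + 74529)²) = 1/(74528²) = 1/5554422784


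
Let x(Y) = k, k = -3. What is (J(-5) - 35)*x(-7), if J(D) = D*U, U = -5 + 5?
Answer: 105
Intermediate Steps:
U = 0
x(Y) = -3
J(D) = 0 (J(D) = D*0 = 0)
(J(-5) - 35)*x(-7) = (0 - 35)*(-3) = -35*(-3) = 105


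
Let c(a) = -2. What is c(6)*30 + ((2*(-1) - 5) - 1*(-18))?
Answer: -49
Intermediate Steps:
c(6)*30 + ((2*(-1) - 5) - 1*(-18)) = -2*30 + ((2*(-1) - 5) - 1*(-18)) = -60 + ((-2 - 5) + 18) = -60 + (-7 + 18) = -60 + 11 = -49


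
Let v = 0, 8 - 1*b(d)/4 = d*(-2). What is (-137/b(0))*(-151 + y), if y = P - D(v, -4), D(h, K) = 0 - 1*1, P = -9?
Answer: 21783/32 ≈ 680.72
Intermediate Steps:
b(d) = 32 + 8*d (b(d) = 32 - 4*d*(-2) = 32 - (-8)*d = 32 + 8*d)
D(h, K) = -1 (D(h, K) = 0 - 1 = -1)
y = -8 (y = -9 - 1*(-1) = -9 + 1 = -8)
(-137/b(0))*(-151 + y) = (-137/(32 + 8*0))*(-151 - 8) = -137/(32 + 0)*(-159) = -137/32*(-159) = 21783/32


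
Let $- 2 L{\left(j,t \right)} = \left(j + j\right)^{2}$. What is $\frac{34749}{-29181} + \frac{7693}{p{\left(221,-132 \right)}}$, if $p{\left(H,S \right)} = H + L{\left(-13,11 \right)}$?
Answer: $- \frac{76185022}{1138059} \approx -66.943$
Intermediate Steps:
$L{\left(j,t \right)} = - 2 j^{2}$ ($L{\left(j,t \right)} = - \frac{\left(j + j\right)^{2}}{2} = - \frac{\left(2 j\right)^{2}}{2} = - \frac{4 j^{2}}{2} = - 2 j^{2}$)
$p{\left(H,S \right)} = -338 + H$ ($p{\left(H,S \right)} = H - 2 \left(-13\right)^{2} = H - 338 = -338 + H$)
$\frac{34749}{-29181} + \frac{7693}{p{\left(221,-132 \right)}} = \frac{34749}{-29181} + \frac{7693}{-338 + 221} = 34749 \left(- \frac{1}{29181}\right) + \frac{7693}{-117} = - \frac{11583}{9727} + 7693 \left(- \frac{1}{117}\right) = - \frac{11583}{9727} - \frac{7693}{117} = - \frac{76185022}{1138059}$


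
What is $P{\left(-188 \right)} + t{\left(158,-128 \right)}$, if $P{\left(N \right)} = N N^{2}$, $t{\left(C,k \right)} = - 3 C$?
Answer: $-6645146$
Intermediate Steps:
$P{\left(N \right)} = N^{3}$
$P{\left(-188 \right)} + t{\left(158,-128 \right)} = \left(-188\right)^{3} - 474 = -6644672 - 474 = -6645146$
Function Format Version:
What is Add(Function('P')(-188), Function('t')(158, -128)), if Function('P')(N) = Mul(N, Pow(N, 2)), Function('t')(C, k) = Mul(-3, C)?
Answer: -6645146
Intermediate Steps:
Function('P')(N) = Pow(N, 3)
Add(Function('P')(-188), Function('t')(158, -128)) = Add(Pow(-188, 3), Mul(-3, 158)) = Add(-6644672, -474) = -6645146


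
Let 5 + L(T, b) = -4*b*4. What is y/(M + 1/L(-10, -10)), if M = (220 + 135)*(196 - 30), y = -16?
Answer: -2480/9134151 ≈ -0.00027151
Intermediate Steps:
M = 58930 (M = 355*166 = 58930)
L(T, b) = -5 - 16*b (L(T, b) = -5 - 4*b*4 = -5 - 16*b)
y/(M + 1/L(-10, -10)) = -16/(58930 + 1/(-5 - 16*(-10))) = -16/(58930 + 1/(-5 + 160)) = -16/(58930 + 1/155) = -16/(9134151/155) = (155/9134151)*(-16) = -2480/9134151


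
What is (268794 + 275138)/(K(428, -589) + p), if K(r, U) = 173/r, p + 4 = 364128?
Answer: 232802896/155845245 ≈ 1.4938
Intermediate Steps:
p = 364124 (p = -4 + 364128 = 364124)
(268794 + 275138)/(K(428, -589) + p) = (268794 + 275138)/(173/428 + 364124) = 543932/(173*(1/428) + 364124) = 543932/(173/428 + 364124) = 543932/(155845245/428) = 543932*(428/155845245) = 232802896/155845245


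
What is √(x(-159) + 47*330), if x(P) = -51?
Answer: √15459 ≈ 124.33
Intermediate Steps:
√(x(-159) + 47*330) = √(-51 + 47*330) = √(-51 + 15510) = √15459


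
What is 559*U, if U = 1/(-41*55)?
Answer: -559/2255 ≈ -0.24789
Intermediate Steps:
U = -1/2255 (U = -1/41*1/55 = -1/2255 ≈ -0.00044346)
559*U = 559*(-1/2255) = -559/2255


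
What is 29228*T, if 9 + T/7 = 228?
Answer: 44806524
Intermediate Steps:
T = 1533 (T = -63 + 7*228 = -63 + 1596 = 1533)
29228*T = 29228*1533 = 44806524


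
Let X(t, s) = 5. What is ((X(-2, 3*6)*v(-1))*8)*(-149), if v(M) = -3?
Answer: 17880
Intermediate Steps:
((X(-2, 3*6)*v(-1))*8)*(-149) = ((5*(-3))*8)*(-149) = -15*8*(-149) = -120*(-149) = 17880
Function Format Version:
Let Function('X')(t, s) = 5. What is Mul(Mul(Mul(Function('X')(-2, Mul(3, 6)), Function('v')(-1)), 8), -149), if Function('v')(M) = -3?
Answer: 17880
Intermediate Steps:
Mul(Mul(Mul(Function('X')(-2, Mul(3, 6)), Function('v')(-1)), 8), -149) = Mul(Mul(Mul(5, -3), 8), -149) = Mul(Mul(-15, 8), -149) = Mul(-120, -149) = 17880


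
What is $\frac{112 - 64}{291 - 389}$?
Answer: $- \frac{24}{49} \approx -0.4898$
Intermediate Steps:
$\frac{112 - 64}{291 - 389} = \frac{48}{-98} = 48 \left(- \frac{1}{98}\right) = - \frac{24}{49}$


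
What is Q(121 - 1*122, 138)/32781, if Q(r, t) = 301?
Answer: 43/4683 ≈ 0.0091822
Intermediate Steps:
Q(121 - 1*122, 138)/32781 = 301/32781 = 301*(1/32781) = 43/4683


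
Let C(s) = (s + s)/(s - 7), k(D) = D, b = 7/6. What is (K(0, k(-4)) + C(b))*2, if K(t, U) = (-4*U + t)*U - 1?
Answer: -654/5 ≈ -130.80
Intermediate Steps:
b = 7/6 (b = 7*(1/6) = 7/6 ≈ 1.1667)
C(s) = 2*s/(-7 + s) (C(s) = (2*s)/(-7 + s) = 2*s/(-7 + s))
K(t, U) = -1 + U*(t - 4*U) (K(t, U) = (t - 4*U)*U - 1 = U*(t - 4*U) - 1 = -1 + U*(t - 4*U))
(K(0, k(-4)) + C(b))*2 = ((-1 - 4*(-4)**2 - 4*0) + 2*(7/6)/(-7 + 7/6))*2 = ((-1 - 4*16 + 0) + 2*(7/6)/(-35/6))*2 = ((-1 - 64 + 0) + 2*(7/6)*(-6/35))*2 = (-65 - 2/5)*2 = -327/5*2 = -654/5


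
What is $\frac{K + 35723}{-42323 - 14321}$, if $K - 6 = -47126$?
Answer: $\frac{11397}{56644} \approx 0.2012$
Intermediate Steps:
$K = -47120$ ($K = 6 - 47126 = -47120$)
$\frac{K + 35723}{-42323 - 14321} = \frac{-47120 + 35723}{-42323 - 14321} = - \frac{11397}{-56644} = \left(-11397\right) \left(- \frac{1}{56644}\right) = \frac{11397}{56644}$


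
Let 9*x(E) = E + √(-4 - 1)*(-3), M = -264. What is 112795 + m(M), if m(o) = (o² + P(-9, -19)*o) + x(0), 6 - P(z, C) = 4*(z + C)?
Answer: 151339 - I*√5/3 ≈ 1.5134e+5 - 0.74536*I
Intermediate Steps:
P(z, C) = 6 - 4*C - 4*z (P(z, C) = 6 - 4*(z + C) = 6 - 4*(C + z) = 6 - (4*C + 4*z) = 6 + (-4*C - 4*z) = 6 - 4*C - 4*z)
x(E) = E/9 - I*√5/3 (x(E) = (E + √(-4 - 1)*(-3))/9 = (E + √(-5)*(-3))/9 = (E + (I*√5)*(-3))/9 = (E - 3*I*√5)/9 = E/9 - I*√5/3)
m(o) = o² + 118*o - I*√5/3 (m(o) = (o² + (6 - 4*(-19) - 4*(-9))*o) + ((⅑)*0 - I*√5/3) = (o² + (6 + 76 + 36)*o) + (0 - I*√5/3) = (o² + 118*o) - I*√5/3 = o² + 118*o - I*√5/3)
112795 + m(M) = 112795 + ((-264)² + 118*(-264) - I*√5/3) = 112795 + (69696 - 31152 - I*√5/3) = 112795 + (38544 - I*√5/3) = 151339 - I*√5/3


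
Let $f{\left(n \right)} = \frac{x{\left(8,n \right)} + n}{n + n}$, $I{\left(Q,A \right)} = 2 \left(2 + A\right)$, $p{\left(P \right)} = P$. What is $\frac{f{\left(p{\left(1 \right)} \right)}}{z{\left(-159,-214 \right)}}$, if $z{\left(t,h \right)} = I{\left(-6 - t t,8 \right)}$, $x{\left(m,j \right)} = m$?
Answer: $\frac{9}{40} \approx 0.225$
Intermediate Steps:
$I{\left(Q,A \right)} = 4 + 2 A$
$z{\left(t,h \right)} = 20$ ($z{\left(t,h \right)} = 4 + 2 \cdot 8 = 4 + 16 = 20$)
$f{\left(n \right)} = \frac{8 + n}{2 n}$ ($f{\left(n \right)} = \frac{8 + n}{n + n} = \frac{8 + n}{2 n}$)
$\frac{f{\left(p{\left(1 \right)} \right)}}{z{\left(-159,-214 \right)}} = \frac{\frac{1}{2} \cdot 1^{-1} \left(8 + 1\right)}{20} = \frac{1}{2} \cdot 1 \cdot 9 \cdot \frac{1}{20} = \frac{9}{2} \cdot \frac{1}{20} = \frac{9}{40}$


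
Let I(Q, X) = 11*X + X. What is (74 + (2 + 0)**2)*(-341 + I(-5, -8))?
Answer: -34086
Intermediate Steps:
I(Q, X) = 12*X
(74 + (2 + 0)**2)*(-341 + I(-5, -8)) = (74 + (2 + 0)**2)*(-341 + 12*(-8)) = (74 + 2**2)*(-341 - 96) = (74 + 4)*(-437) = 78*(-437) = -34086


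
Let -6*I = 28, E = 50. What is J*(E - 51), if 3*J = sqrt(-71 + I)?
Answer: -I*sqrt(681)/9 ≈ -2.8996*I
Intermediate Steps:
I = -14/3 (I = -1/6*28 = -14/3 ≈ -4.6667)
J = I*sqrt(681)/9 (J = sqrt(-71 - 14/3)/3 = sqrt(-227/3)/3 = (I*sqrt(681)/3)/3 = I*sqrt(681)/9 ≈ 2.8996*I)
J*(E - 51) = (I*sqrt(681)/9)*(50 - 51) = (I*sqrt(681)/9)*(-1) = -I*sqrt(681)/9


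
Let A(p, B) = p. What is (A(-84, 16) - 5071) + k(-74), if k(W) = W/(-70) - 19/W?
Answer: -13348047/2590 ≈ -5153.7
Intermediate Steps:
k(W) = -19/W - W/70 (k(W) = W*(-1/70) - 19/W = -W/70 - 19/W = -19/W - W/70)
(A(-84, 16) - 5071) + k(-74) = (-84 - 5071) + (-19/(-74) - 1/70*(-74)) = -5155 + (-19*(-1/74) + 37/35) = -5155 + (19/74 + 37/35) = -5155 + 3403/2590 = -13348047/2590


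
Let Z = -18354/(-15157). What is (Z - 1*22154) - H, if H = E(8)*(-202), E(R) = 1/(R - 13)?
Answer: -73126558/3295 ≈ -22193.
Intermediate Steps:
Z = 798/659 (Z = -18354*(-1/15157) = 798/659 ≈ 1.2109)
E(R) = 1/(-13 + R)
H = 202/5 (H = -202/(-13 + 8) = -202/(-5) = -1/5*(-202) = 202/5 ≈ 40.400)
(Z - 1*22154) - H = (798/659 - 1*22154) - 1*202/5 = (798/659 - 22154) - 202/5 = -14598688/659 - 202/5 = -73126558/3295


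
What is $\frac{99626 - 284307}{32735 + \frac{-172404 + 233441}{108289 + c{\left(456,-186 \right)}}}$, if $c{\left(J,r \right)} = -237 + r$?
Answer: $- \frac{19920800746}{3531054547} \approx -5.6416$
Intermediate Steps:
$\frac{99626 - 284307}{32735 + \frac{-172404 + 233441}{108289 + c{\left(456,-186 \right)}}} = \frac{99626 - 284307}{32735 + \frac{-172404 + 233441}{108289 - 423}} = - \frac{184681}{32735 + \frac{61037}{108289 - 423}} = - \frac{184681}{32735 + \frac{61037}{107866}} = - \frac{184681}{\frac{3531054547}{107866}} = \left(-184681\right) \frac{107866}{3531054547} = - \frac{19920800746}{3531054547}$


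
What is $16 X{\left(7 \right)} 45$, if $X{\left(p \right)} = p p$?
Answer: $35280$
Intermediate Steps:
$X{\left(p \right)} = p^{2}$
$16 X{\left(7 \right)} 45 = 16 \cdot 7^{2} \cdot 45 = 16 \cdot 49 \cdot 45 = 784 \cdot 45 = 35280$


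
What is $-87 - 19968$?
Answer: $-20055$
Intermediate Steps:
$-87 - 19968 = -20055$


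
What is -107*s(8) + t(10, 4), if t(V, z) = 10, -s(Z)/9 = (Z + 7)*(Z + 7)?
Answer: 216685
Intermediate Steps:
s(Z) = -9*(7 + Z)² (s(Z) = -9*(Z + 7)*(Z + 7) = -9*(7 + Z)*(7 + Z) = -9*(7 + Z)²)
-107*s(8) + t(10, 4) = -(-963)*(7 + 8)² + 10 = -(-963)*15² + 10 = -(-963)*225 + 10 = -107*(-2025) + 10 = 216675 + 10 = 216685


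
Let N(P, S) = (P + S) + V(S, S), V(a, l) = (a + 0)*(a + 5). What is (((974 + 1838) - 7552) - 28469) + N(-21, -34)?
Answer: -32278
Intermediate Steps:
V(a, l) = a*(5 + a)
N(P, S) = P + S + S*(5 + S) (N(P, S) = (P + S) + S*(5 + S) = P + S + S*(5 + S))
(((974 + 1838) - 7552) - 28469) + N(-21, -34) = (((974 + 1838) - 7552) - 28469) + (-21 - 34 - 34*(5 - 34)) = ((2812 - 7552) - 28469) + (-21 - 34 - 34*(-29)) = (-4740 - 28469) + (-21 - 34 + 986) = -33209 + 931 = -32278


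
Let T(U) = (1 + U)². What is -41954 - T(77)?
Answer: -48038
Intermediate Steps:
-41954 - T(77) = -41954 - (1 + 77)² = -41954 - 1*78² = -41954 - 1*6084 = -41954 - 6084 = -48038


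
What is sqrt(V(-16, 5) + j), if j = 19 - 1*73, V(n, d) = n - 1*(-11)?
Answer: I*sqrt(59) ≈ 7.6811*I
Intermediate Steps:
V(n, d) = 11 + n (V(n, d) = n + 11 = 11 + n)
j = -54 (j = 19 - 73 = -54)
sqrt(V(-16, 5) + j) = sqrt((11 - 16) - 54) = sqrt(-5 - 54) = sqrt(-59) = I*sqrt(59)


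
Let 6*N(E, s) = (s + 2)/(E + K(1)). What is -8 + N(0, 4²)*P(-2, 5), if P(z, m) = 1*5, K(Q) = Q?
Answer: 7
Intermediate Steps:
N(E, s) = (2 + s)/(6*(1 + E)) (N(E, s) = ((s + 2)/(E + 1))/6 = ((2 + s)/(1 + E))/6 = (2 + s)/(6*(1 + E)))
P(z, m) = 5
-8 + N(0, 4²)*P(-2, 5) = -8 + ((2 + 4²)/(6*(1 + 0)))*5 = -8 + ((⅙)*(2 + 16)/1)*5 = -8 + ((⅙)*1*18)*5 = -8 + 3*5 = -8 + 15 = 7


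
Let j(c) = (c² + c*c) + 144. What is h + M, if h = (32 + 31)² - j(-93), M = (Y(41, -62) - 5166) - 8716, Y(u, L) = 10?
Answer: -27345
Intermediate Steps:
j(c) = 144 + 2*c² (j(c) = (c² + c²) + 144 = 2*c² + 144 = 144 + 2*c²)
M = -13872 (M = (10 - 5166) - 8716 = -5156 - 8716 = -13872)
h = -13473 (h = (32 + 31)² - (144 + 2*(-93)²) = 63² - (144 + 2*8649) = 3969 - (144 + 17298) = 3969 - 1*17442 = 3969 - 17442 = -13473)
h + M = -13473 - 13872 = -27345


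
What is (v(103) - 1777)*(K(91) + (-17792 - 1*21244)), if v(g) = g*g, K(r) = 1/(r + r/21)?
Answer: -49301517888/143 ≈ -3.4477e+8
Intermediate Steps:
K(r) = 21/(22*r) (K(r) = 1/(r + r*(1/21)) = 1/(r + r/21) = 1/(22*r/21) = 21/(22*r))
v(g) = g²
(v(103) - 1777)*(K(91) + (-17792 - 1*21244)) = (103² - 1777)*((21/22)/91 + (-17792 - 1*21244)) = (10609 - 1777)*((21/22)*(1/91) + (-17792 - 21244)) = 8832*(3/286 - 39036) = 8832*(-11164293/286) = -49301517888/143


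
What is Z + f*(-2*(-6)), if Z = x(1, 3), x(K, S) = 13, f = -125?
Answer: -1487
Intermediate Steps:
Z = 13
Z + f*(-2*(-6)) = 13 - (-250)*(-6) = 13 - 125*12 = 13 - 1500 = -1487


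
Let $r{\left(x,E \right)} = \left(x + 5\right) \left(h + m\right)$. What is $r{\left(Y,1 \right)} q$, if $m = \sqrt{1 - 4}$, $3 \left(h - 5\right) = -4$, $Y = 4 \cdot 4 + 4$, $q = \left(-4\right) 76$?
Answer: $- \frac{83600}{3} - 7600 i \sqrt{3} \approx -27867.0 - 13164.0 i$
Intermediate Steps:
$q = -304$
$Y = 20$ ($Y = 16 + 4 = 20$)
$h = \frac{11}{3}$ ($h = 5 + \frac{1}{3} \left(-4\right) = 5 - \frac{4}{3} = \frac{11}{3} \approx 3.6667$)
$m = i \sqrt{3}$ ($m = \sqrt{-3} = i \sqrt{3} \approx 1.732 i$)
$r{\left(x,E \right)} = \left(5 + x\right) \left(\frac{11}{3} + i \sqrt{3}\right)$ ($r{\left(x,E \right)} = \left(x + 5\right) \left(\frac{11}{3} + i \sqrt{3}\right) = \left(5 + x\right) \left(\frac{11}{3} + i \sqrt{3}\right)$)
$r{\left(Y,1 \right)} q = \left(\frac{55}{3} + \frac{11}{3} \cdot 20 + 5 i \sqrt{3} + i 20 \sqrt{3}\right) \left(-304\right) = \left(\frac{55}{3} + \frac{220}{3} + 5 i \sqrt{3} + 20 i \sqrt{3}\right) \left(-304\right) = \left(\frac{275}{3} + 25 i \sqrt{3}\right) \left(-304\right) = - \frac{83600}{3} - 7600 i \sqrt{3}$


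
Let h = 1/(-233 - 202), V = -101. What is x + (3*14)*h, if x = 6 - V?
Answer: 15501/145 ≈ 106.90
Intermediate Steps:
h = -1/435 (h = 1/(-435) = -1/435 ≈ -0.0022989)
x = 107 (x = 6 - 1*(-101) = 6 + 101 = 107)
x + (3*14)*h = 107 + (3*14)*(-1/435) = 107 + 42*(-1/435) = 107 - 14/145 = 15501/145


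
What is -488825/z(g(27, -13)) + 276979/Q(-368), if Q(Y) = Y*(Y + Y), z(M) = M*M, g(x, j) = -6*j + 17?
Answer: -5195901525/97776128 ≈ -53.141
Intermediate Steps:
g(x, j) = 17 - 6*j
z(M) = M**2
Q(Y) = 2*Y**2 (Q(Y) = Y*(2*Y) = 2*Y**2)
-488825/z(g(27, -13)) + 276979/Q(-368) = -488825/(17 - 6*(-13))**2 + 276979/((2*(-368)**2)) = -488825/(17 + 78)**2 + 276979/((2*135424)) = -488825/(95**2) + 276979/270848 = -488825/9025 + 276979*(1/270848) = -488825*1/9025 + 276979/270848 = -19553/361 + 276979/270848 = -5195901525/97776128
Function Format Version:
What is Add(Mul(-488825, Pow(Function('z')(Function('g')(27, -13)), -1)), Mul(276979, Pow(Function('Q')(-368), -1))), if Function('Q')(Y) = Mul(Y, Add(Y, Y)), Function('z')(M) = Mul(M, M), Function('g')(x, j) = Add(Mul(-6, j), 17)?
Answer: Rational(-5195901525, 97776128) ≈ -53.141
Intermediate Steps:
Function('g')(x, j) = Add(17, Mul(-6, j))
Function('z')(M) = Pow(M, 2)
Function('Q')(Y) = Mul(2, Pow(Y, 2)) (Function('Q')(Y) = Mul(Y, Mul(2, Y)) = Mul(2, Pow(Y, 2)))
Add(Mul(-488825, Pow(Function('z')(Function('g')(27, -13)), -1)), Mul(276979, Pow(Function('Q')(-368), -1))) = Add(Mul(-488825, Pow(Pow(Add(17, Mul(-6, -13)), 2), -1)), Mul(276979, Pow(Mul(2, Pow(-368, 2)), -1))) = Add(Mul(-488825, Pow(Pow(Add(17, 78), 2), -1)), Mul(276979, Pow(Mul(2, 135424), -1))) = Add(Mul(-488825, Pow(Pow(95, 2), -1)), Mul(276979, Pow(270848, -1))) = Add(Mul(-488825, Pow(9025, -1)), Mul(276979, Rational(1, 270848))) = Add(Mul(-488825, Rational(1, 9025)), Rational(276979, 270848)) = Add(Rational(-19553, 361), Rational(276979, 270848)) = Rational(-5195901525, 97776128)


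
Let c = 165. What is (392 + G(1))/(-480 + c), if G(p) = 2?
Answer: -394/315 ≈ -1.2508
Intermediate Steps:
(392 + G(1))/(-480 + c) = (392 + 2)/(-480 + 165) = 394/(-315) = 394*(-1/315) = -394/315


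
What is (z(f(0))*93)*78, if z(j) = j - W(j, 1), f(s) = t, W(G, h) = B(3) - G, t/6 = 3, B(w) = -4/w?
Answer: 270816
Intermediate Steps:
t = 18 (t = 6*3 = 18)
W(G, h) = -4/3 - G
f(s) = 18
z(j) = 4/3 + 2*j (z(j) = j - (-4/3 - j) = j + (4/3 + j) = 4/3 + 2*j)
(z(f(0))*93)*78 = ((4/3 + 2*18)*93)*78 = ((4/3 + 36)*93)*78 = ((112/3)*93)*78 = 3472*78 = 270816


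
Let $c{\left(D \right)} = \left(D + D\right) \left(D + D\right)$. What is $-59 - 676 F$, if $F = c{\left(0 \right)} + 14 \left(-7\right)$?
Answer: $66189$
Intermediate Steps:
$c{\left(D \right)} = 4 D^{2}$ ($c{\left(D \right)} = 2 D 2 D = 4 D^{2}$)
$F = -98$ ($F = 4 \cdot 0^{2} + 14 \left(-7\right) = 4 \cdot 0 - 98 = 0 - 98 = -98$)
$-59 - 676 F = -59 - -66248 = -59 + 66248 = 66189$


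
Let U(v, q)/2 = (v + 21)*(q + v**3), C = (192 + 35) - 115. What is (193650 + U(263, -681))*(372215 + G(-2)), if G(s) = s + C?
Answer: 3847066208875850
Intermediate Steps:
C = 112 (C = 227 - 115 = 112)
U(v, q) = 2*(21 + v)*(q + v**3) (U(v, q) = 2*((v + 21)*(q + v**3)) = 2*((21 + v)*(q + v**3)) = 2*(21 + v)*(q + v**3))
G(s) = 112 + s (G(s) = s + 112 = 112 + s)
(193650 + U(263, -681))*(372215 + G(-2)) = (193650 + (2*263**4 + 42*(-681) + 42*263**3 + 2*(-681)*263))*(372215 + (112 - 2)) = (193650 + (2*4784350561 - 28602 + 42*18191447 - 358206))*(372215 + 110) = (193650 + (9568701122 - 28602 + 764040774 - 358206))*372325 = (193650 + 10332355088)*372325 = 10332548738*372325 = 3847066208875850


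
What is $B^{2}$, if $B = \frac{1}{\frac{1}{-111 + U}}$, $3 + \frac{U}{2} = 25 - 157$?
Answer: $145161$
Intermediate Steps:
$U = -270$ ($U = -6 + 2 \left(25 - 157\right) = -6 + 2 \left(-132\right) = -6 - 264 = -270$)
$B = -381$ ($B = \frac{1}{\frac{1}{-111 - 270}} = \frac{1}{\frac{1}{-381}} = \frac{1}{- \frac{1}{381}} = -381$)
$B^{2} = \left(-381\right)^{2} = 145161$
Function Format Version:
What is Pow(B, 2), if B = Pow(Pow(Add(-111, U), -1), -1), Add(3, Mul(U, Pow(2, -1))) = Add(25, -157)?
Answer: 145161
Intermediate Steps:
U = -270 (U = Add(-6, Mul(2, Add(25, -157))) = Add(-6, Mul(2, -132)) = Add(-6, -264) = -270)
B = -381 (B = Pow(Pow(Add(-111, -270), -1), -1) = Pow(Pow(-381, -1), -1) = Pow(Rational(-1, 381), -1) = -381)
Pow(B, 2) = Pow(-381, 2) = 145161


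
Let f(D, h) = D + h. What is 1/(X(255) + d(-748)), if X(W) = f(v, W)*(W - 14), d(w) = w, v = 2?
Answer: 1/61189 ≈ 1.6343e-5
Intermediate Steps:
X(W) = (-14 + W)*(2 + W) (X(W) = (2 + W)*(W - 14) = (2 + W)*(-14 + W) = (-14 + W)*(2 + W))
1/(X(255) + d(-748)) = 1/((-14 + 255)*(2 + 255) - 748) = 1/(241*257 - 748) = 1/(61937 - 748) = 1/61189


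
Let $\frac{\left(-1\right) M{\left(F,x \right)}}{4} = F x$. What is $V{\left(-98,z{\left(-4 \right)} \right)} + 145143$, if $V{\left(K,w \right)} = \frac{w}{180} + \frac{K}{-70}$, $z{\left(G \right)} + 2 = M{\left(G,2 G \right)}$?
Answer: $\frac{13062931}{90} \approx 1.4514 \cdot 10^{5}$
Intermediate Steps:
$M{\left(F,x \right)} = - 4 F x$
$z{\left(G \right)} = -2 - 8 G^{2}$ ($z{\left(G \right)} = -2 - 4 G 2 G = -2 - 8 G^{2}$)
$V{\left(K,w \right)} = - \frac{K}{70} + \frac{w}{180}$ ($V{\left(K,w \right)} = w \frac{1}{180} + K \left(- \frac{1}{70}\right) = \frac{w}{180} - \frac{K}{70} = - \frac{K}{70} + \frac{w}{180}$)
$V{\left(-98,z{\left(-4 \right)} \right)} + 145143 = \left(\left(- \frac{1}{70}\right) \left(-98\right) + \frac{-2 - 8 \left(-4\right)^{2}}{180}\right) + 145143 = \left(\frac{7}{5} + \frac{-2 - 128}{180}\right) + 145143 = \left(\frac{7}{5} + \frac{1}{180} \left(-130\right)\right) + 145143 = \left(\frac{7}{5} - \frac{13}{18}\right) + 145143 = \frac{61}{90} + 145143 = \frac{13062931}{90}$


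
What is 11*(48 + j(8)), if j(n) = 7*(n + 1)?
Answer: 1221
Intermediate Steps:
j(n) = 7 + 7*n (j(n) = 7*(1 + n) = 7 + 7*n)
11*(48 + j(8)) = 11*(48 + (7 + 7*8)) = 11*(48 + (7 + 56)) = 11*(48 + 63) = 11*111 = 1221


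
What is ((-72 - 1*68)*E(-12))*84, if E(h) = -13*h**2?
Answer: 22014720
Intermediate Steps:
((-72 - 1*68)*E(-12))*84 = ((-72 - 1*68)*(-13*(-12)**2))*84 = ((-72 - 68)*(-13*144))*84 = -140*(-1872)*84 = 262080*84 = 22014720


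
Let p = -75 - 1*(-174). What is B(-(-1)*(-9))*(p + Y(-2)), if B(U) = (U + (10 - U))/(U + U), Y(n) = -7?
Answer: -460/9 ≈ -51.111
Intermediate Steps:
p = 99 (p = -75 + 174 = 99)
B(U) = 5/U (B(U) = 10/((2*U)) = 10*(1/(2*U)) = 5/U)
B(-(-1)*(-9))*(p + Y(-2)) = (5/((-(-1)*(-9))))*(99 - 7) = (5/((-1*9)))*92 = (5/(-9))*92 = (5*(-⅑))*92 = -5/9*92 = -460/9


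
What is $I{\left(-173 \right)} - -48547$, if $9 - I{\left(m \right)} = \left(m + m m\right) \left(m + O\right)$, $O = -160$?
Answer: $9957304$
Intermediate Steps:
$I{\left(m \right)} = 9 - \left(-160 + m\right) \left(m + m^{2}\right)$ ($I{\left(m \right)} = 9 - \left(m + m m\right) \left(m - 160\right) = 9 - \left(m + m^{2}\right) \left(-160 + m\right) = 9 - \left(-160 + m\right) \left(m + m^{2}\right)$)
$I{\left(-173 \right)} - -48547 = \left(9 - \left(-173\right)^{3} + 159 \left(-173\right)^{2} + 160 \left(-173\right)\right) - -48547 = \left(9 - -5177717 + 159 \cdot 29929 - 27680\right) + 48547 = \left(9 + 5177717 + 4758711 - 27680\right) + 48547 = 9908757 + 48547 = 9957304$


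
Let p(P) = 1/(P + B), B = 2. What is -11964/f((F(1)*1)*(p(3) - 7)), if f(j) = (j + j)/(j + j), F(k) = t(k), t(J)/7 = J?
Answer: -11964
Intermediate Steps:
t(J) = 7*J
p(P) = 1/(2 + P) (p(P) = 1/(P + 2) = 1/(2 + P))
F(k) = 7*k
f(j) = 1 (f(j) = (2*j)/((2*j)) = (2*j)*(1/(2*j)) = 1)
-11964/f((F(1)*1)*(p(3) - 7)) = -11964/1 = -11964*1 = -11964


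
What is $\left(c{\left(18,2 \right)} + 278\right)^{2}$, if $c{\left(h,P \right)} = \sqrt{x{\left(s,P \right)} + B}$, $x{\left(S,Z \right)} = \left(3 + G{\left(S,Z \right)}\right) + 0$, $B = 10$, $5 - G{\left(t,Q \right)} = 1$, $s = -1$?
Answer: $\left(278 + \sqrt{17}\right)^{2} \approx 79594.0$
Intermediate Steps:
$G{\left(t,Q \right)} = 4$ ($G{\left(t,Q \right)} = 5 - 1 = 4$)
$x{\left(S,Z \right)} = 7$ ($x{\left(S,Z \right)} = \left(3 + 4\right) + 0 = 7 + 0 = 7$)
$c{\left(h,P \right)} = \sqrt{17}$ ($c{\left(h,P \right)} = \sqrt{7 + 10} = \sqrt{17}$)
$\left(c{\left(18,2 \right)} + 278\right)^{2} = \left(\sqrt{17} + 278\right)^{2} = \left(278 + \sqrt{17}\right)^{2}$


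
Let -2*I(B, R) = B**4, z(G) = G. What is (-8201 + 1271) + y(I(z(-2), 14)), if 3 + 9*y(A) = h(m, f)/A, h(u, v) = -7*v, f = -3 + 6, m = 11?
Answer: -166321/24 ≈ -6930.0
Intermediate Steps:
f = 3
I(B, R) = -B**4/2
y(A) = -1/3 - 7/(3*A) (y(A) = -1/3 + ((-7*3)/A)/9 = -1/3 + (-21/A)/9 = -1/3 - 7/(3*A))
(-8201 + 1271) + y(I(z(-2), 14)) = (-8201 + 1271) + (-7 - (-1)*(-2)**4/2)/(3*((-1/2*(-2)**4))) = -6930 + (-7 - (-1)*16/2)/(3*((-1/2*16))) = -6930 + (1/3)*(-7 - 1*(-8))/(-8) = -6930 + (1/3)*(-1/8)*(-7 + 8) = -6930 + (1/3)*(-1/8)*1 = -6930 - 1/24 = -166321/24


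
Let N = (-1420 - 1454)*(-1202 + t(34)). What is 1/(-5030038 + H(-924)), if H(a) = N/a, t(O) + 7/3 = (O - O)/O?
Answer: -462/2325608183 ≈ -1.9866e-7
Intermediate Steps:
t(O) = -7/3 (t(O) = -7/3 + (O - O)/O = -7/3 + 0/O = -7/3 + 0 = -7/3)
N = 3461254 (N = (-1420 - 1454)*(-1202 - 7/3) = -2874*(-3613/3) = 3461254)
H(a) = 3461254/a
1/(-5030038 + H(-924)) = 1/(-5030038 + 3461254/(-924)) = 1/(-5030038 + 3461254*(-1/924)) = 1/(-5030038 - 1730627/462) = 1/(-2325608183/462) = -462/2325608183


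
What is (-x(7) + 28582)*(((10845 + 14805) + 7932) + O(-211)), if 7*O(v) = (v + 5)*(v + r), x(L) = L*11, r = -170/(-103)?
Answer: 7930091000/7 ≈ 1.1329e+9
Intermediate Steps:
r = 170/103 (r = -170*(-1/103) = 170/103 ≈ 1.6505)
x(L) = 11*L
O(v) = (5 + v)*(170/103 + v)/7 (O(v) = ((v + 5)*(v + 170/103))/7 = ((5 + v)*(170/103 + v))/7 = (5 + v)*(170/103 + v)/7)
(-x(7) + 28582)*(((10845 + 14805) + 7932) + O(-211)) = (-11*7 + 28582)*(((10845 + 14805) + 7932) + (850/721 + (⅐)*(-211)² + (685/721)*(-211))) = (-1*77 + 28582)*((25650 + 7932) + (850/721 + (⅐)*44521 - 144535/721)) = (-77 + 28582)*(33582 + (850/721 + 44521/7 - 144535/721)) = 28505*(33582 + 43126/7) = 28505*(278200/7) = 7930091000/7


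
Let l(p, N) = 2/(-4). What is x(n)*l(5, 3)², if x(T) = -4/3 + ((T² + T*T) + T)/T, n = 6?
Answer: 35/12 ≈ 2.9167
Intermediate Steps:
l(p, N) = -½ (l(p, N) = 2*(-¼) = -½)
x(T) = -4/3 + (T + 2*T²)/T (x(T) = -4*⅓ + ((T² + T²) + T)/T = -4/3 + (2*T² + T)/T = -4/3 + (T + 2*T²)/T)
x(n)*l(5, 3)² = (-⅓ + 2*6)*(-½)² = (-⅓ + 12)*(¼) = (35/3)*(¼) = 35/12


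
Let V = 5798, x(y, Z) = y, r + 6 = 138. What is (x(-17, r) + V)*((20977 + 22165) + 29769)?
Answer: 421498491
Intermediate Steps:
r = 132 (r = -6 + 138 = 132)
(x(-17, r) + V)*((20977 + 22165) + 29769) = (-17 + 5798)*((20977 + 22165) + 29769) = 5781*(43142 + 29769) = 5781*72911 = 421498491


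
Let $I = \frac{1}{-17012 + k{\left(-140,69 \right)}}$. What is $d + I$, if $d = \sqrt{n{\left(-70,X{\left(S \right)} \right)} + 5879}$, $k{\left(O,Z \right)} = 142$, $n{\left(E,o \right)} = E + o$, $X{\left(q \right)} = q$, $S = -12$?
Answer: $- \frac{1}{16870} + \sqrt{5797} \approx 76.138$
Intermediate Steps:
$d = \sqrt{5797}$ ($d = \sqrt{\left(-70 - 12\right) + 5879} = \sqrt{-82 + 5879} = \sqrt{5797} \approx 76.138$)
$I = - \frac{1}{16870}$ ($I = \frac{1}{-17012 + 142} = \frac{1}{-16870} = - \frac{1}{16870} \approx -5.9277 \cdot 10^{-5}$)
$d + I = \sqrt{5797} - \frac{1}{16870} = - \frac{1}{16870} + \sqrt{5797}$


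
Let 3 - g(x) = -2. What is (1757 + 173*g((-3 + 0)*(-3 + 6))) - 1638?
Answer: 984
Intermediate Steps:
g(x) = 5 (g(x) = 3 - 1*(-2) = 3 + 2 = 5)
(1757 + 173*g((-3 + 0)*(-3 + 6))) - 1638 = (1757 + 173*5) - 1638 = (1757 + 865) - 1638 = 2622 - 1638 = 984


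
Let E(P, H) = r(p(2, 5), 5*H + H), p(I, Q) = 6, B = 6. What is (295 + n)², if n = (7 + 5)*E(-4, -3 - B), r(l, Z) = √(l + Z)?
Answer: 80113 + 28320*I*√3 ≈ 80113.0 + 49052.0*I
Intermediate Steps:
r(l, Z) = √(Z + l)
E(P, H) = √(6 + 6*H) (E(P, H) = √((5*H + H) + 6) = √(6*H + 6) = √(6 + 6*H))
n = 48*I*√3 (n = (7 + 5)*√(6 + 6*(-3 - 1*6)) = 12*√(6 + 6*(-3 - 6)) = 12*√(6 + 6*(-9)) = 12*√(6 - 54) = 12*√(-48) = 12*(4*I*√3) = 48*I*√3 ≈ 83.138*I)
(295 + n)² = (295 + 48*I*√3)²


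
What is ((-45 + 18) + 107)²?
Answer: 6400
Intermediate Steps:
((-45 + 18) + 107)² = (-27 + 107)² = 80² = 6400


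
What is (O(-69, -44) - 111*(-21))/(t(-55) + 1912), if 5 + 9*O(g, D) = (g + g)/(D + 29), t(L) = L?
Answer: 34972/27855 ≈ 1.2555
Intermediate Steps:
O(g, D) = -5/9 + 2*g/(9*(29 + D)) (O(g, D) = -5/9 + ((g + g)/(D + 29))/9 = -5/9 + ((2*g)/(29 + D))/9 = -5/9 + (2*g/(29 + D))/9 = -5/9 + 2*g/(9*(29 + D)))
(O(-69, -44) - 111*(-21))/(t(-55) + 1912) = ((-145 - 5*(-44) + 2*(-69))/(9*(29 - 44)) - 111*(-21))/(-55 + 1912) = ((⅑)*(-145 + 220 - 138)/(-15) + 2331)/1857 = ((⅑)*(-1/15)*(-63) + 2331)*(1/1857) = (7/15 + 2331)*(1/1857) = (34972/15)*(1/1857) = 34972/27855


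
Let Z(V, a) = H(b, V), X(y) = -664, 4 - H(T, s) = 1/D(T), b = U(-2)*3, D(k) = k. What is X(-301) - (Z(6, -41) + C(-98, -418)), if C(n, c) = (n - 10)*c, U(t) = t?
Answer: -274873/6 ≈ -45812.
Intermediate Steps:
C(n, c) = c*(-10 + n) (C(n, c) = (-10 + n)*c = c*(-10 + n))
b = -6 (b = -2*3 = -6)
H(T, s) = 4 - 1/T
Z(V, a) = 25/6 (Z(V, a) = 4 - 1/(-6) = 4 - 1*(-⅙) = 4 + ⅙ = 25/6)
X(-301) - (Z(6, -41) + C(-98, -418)) = -664 - (25/6 - 418*(-10 - 98)) = -664 - (25/6 - 418*(-108)) = -664 - (25/6 + 45144) = -664 - 1*270889/6 = -664 - 270889/6 = -274873/6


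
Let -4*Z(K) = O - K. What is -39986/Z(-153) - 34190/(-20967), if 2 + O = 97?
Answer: 420253121/649977 ≈ 646.57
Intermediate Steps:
O = 95 (O = -2 + 97 = 95)
Z(K) = -95/4 + K/4 (Z(K) = -(95 - K)/4 = -95/4 + K/4)
-39986/Z(-153) - 34190/(-20967) = -39986/(-95/4 + (¼)*(-153)) - 34190/(-20967) = -39986/(-95/4 - 153/4) - 34190*(-1/20967) = -39986/(-62) + 34190/20967 = -39986*(-1/62) + 34190/20967 = 19993/31 + 34190/20967 = 420253121/649977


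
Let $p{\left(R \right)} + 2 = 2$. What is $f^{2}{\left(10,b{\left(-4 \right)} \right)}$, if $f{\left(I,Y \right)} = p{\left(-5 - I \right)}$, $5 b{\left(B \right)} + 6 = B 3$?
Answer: $0$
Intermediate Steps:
$b{\left(B \right)} = - \frac{6}{5} + \frac{3 B}{5}$ ($b{\left(B \right)} = - \frac{6}{5} + \frac{B 3}{5} = - \frac{6}{5} + \frac{3 B}{5}$)
$p{\left(R \right)} = 0$ ($p{\left(R \right)} = -2 + 2 = 0$)
$f{\left(I,Y \right)} = 0$
$f^{2}{\left(10,b{\left(-4 \right)} \right)} = 0^{2} = 0$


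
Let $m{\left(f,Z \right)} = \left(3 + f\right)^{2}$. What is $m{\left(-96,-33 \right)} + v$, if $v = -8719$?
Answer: $-70$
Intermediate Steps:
$m{\left(-96,-33 \right)} + v = \left(3 - 96\right)^{2} - 8719 = \left(-93\right)^{2} - 8719 = 8649 - 8719 = -70$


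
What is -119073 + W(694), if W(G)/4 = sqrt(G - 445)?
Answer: -119073 + 4*sqrt(249) ≈ -1.1901e+5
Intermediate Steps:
W(G) = 4*sqrt(-445 + G) (W(G) = 4*sqrt(G - 445) = 4*sqrt(-445 + G))
-119073 + W(694) = -119073 + 4*sqrt(-445 + 694) = -119073 + 4*sqrt(249)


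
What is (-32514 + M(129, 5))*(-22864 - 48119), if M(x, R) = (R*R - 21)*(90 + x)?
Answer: 2245760154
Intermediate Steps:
M(x, R) = (-21 + R**2)*(90 + x) (M(x, R) = (R**2 - 21)*(90 + x) = (-21 + R**2)*(90 + x))
(-32514 + M(129, 5))*(-22864 - 48119) = (-32514 + (-1890 - 21*129 + 90*5**2 + 129*5**2))*(-22864 - 48119) = (-32514 + (-1890 - 2709 + 90*25 + 129*25))*(-70983) = (-32514 + (-1890 - 2709 + 2250 + 3225))*(-70983) = (-32514 + 876)*(-70983) = -31638*(-70983) = 2245760154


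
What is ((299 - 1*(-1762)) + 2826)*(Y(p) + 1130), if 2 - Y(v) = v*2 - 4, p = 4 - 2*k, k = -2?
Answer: 5473440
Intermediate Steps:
p = 8 (p = 4 - 2*(-2) = 4 + 4 = 8)
Y(v) = 6 - 2*v (Y(v) = 2 - (v*2 - 4) = 2 - (2*v - 4) = 2 - (-4 + 2*v) = 2 + (4 - 2*v) = 6 - 2*v)
((299 - 1*(-1762)) + 2826)*(Y(p) + 1130) = ((299 - 1*(-1762)) + 2826)*((6 - 2*8) + 1130) = ((299 + 1762) + 2826)*((6 - 16) + 1130) = (2061 + 2826)*(-10 + 1130) = 4887*1120 = 5473440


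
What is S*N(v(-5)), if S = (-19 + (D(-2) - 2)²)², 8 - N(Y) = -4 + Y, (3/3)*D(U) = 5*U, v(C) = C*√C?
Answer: 187500 + 78125*I*√5 ≈ 1.875e+5 + 1.7469e+5*I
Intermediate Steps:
v(C) = C^(3/2)
D(U) = 5*U
N(Y) = 12 - Y (N(Y) = 8 - (-4 + Y) = 8 + (4 - Y) = 12 - Y)
S = 15625 (S = (-19 + (5*(-2) - 2)²)² = (-19 + (-10 - 2)²)² = (-19 + (-12)²)² = (-19 + 144)² = 125² = 15625)
S*N(v(-5)) = 15625*(12 - (-5)^(3/2)) = 15625*(12 - (-5)*I*√5) = 15625*(12 + 5*I*√5) = 187500 + 78125*I*√5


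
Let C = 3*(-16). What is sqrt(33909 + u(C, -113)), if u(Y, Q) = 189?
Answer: sqrt(34098) ≈ 184.66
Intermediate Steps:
C = -48
sqrt(33909 + u(C, -113)) = sqrt(33909 + 189) = sqrt(34098)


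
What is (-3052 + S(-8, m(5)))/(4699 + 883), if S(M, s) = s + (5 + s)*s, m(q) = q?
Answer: -2997/5582 ≈ -0.53690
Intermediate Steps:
S(M, s) = s + s*(5 + s)
(-3052 + S(-8, m(5)))/(4699 + 883) = (-3052 + 5*(6 + 5))/(4699 + 883) = (-3052 + 5*11)/5582 = (-3052 + 55)*(1/5582) = -2997*1/5582 = -2997/5582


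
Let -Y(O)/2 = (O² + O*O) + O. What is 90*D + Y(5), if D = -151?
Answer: -13700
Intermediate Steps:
Y(O) = -4*O² - 2*O (Y(O) = -2*((O² + O*O) + O) = -2*((O² + O²) + O) = -2*(2*O² + O) = -2*(O + 2*O²) = -4*O² - 2*O)
90*D + Y(5) = 90*(-151) - 2*5*(1 + 2*5) = -13590 - 2*5*(1 + 10) = -13590 - 2*5*11 = -13590 - 110 = -13700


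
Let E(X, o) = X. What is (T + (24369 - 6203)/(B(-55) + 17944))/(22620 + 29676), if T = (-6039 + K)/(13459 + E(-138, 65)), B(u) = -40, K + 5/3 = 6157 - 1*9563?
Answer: 36428083/6236276663232 ≈ 5.8413e-6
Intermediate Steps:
K = -10223/3 (K = -5/3 + (6157 - 1*9563) = -5/3 + (6157 - 9563) = -5/3 - 3406 = -10223/3 ≈ -3407.7)
T = -28340/39963 (T = (-6039 - 10223/3)/(13459 - 138) = -28340/3/13321 = -28340/3*1/13321 = -28340/39963 ≈ -0.70916)
(T + (24369 - 6203)/(B(-55) + 17944))/(22620 + 29676) = (-28340/39963 + (24369 - 6203)/(-40 + 17944))/(22620 + 29676) = (-28340/39963 + 18166/17904)/52296 = (-28340/39963 + 18166*(1/17904))*(1/52296) = (-28340/39963 + 9083/8952)*(1/52296) = (36428083/119249592)*(1/52296) = 36428083/6236276663232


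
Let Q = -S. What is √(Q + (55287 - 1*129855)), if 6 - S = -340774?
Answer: 2*I*√103837 ≈ 644.47*I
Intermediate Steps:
S = 340780 (S = 6 - 1*(-340774) = 6 + 340774 = 340780)
Q = -340780 (Q = -1*340780 = -340780)
√(Q + (55287 - 1*129855)) = √(-340780 + (55287 - 1*129855)) = √(-340780 + (55287 - 129855)) = √(-340780 - 74568) = √(-415348) = 2*I*√103837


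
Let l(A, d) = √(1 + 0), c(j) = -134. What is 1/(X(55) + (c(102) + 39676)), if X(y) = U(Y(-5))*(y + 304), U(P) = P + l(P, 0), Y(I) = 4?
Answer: 1/41337 ≈ 2.4191e-5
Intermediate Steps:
l(A, d) = 1 (l(A, d) = √1 = 1)
U(P) = 1 + P (U(P) = P + 1 = 1 + P)
X(y) = 1520 + 5*y (X(y) = (1 + 4)*(y + 304) = 5*(304 + y) = 1520 + 5*y)
1/(X(55) + (c(102) + 39676)) = 1/((1520 + 5*55) + (-134 + 39676)) = 1/((1520 + 275) + 39542) = 1/(1795 + 39542) = 1/41337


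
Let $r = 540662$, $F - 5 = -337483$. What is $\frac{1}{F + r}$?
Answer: $\frac{1}{203184} \approx 4.9216 \cdot 10^{-6}$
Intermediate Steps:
$F = -337478$ ($F = 5 - 337483 = -337478$)
$\frac{1}{F + r} = \frac{1}{-337478 + 540662} = \frac{1}{203184}$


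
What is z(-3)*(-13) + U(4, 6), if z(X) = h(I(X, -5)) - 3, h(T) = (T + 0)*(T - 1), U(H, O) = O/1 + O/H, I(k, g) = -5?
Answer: -687/2 ≈ -343.50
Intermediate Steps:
U(H, O) = O + O/H (U(H, O) = O*1 + O/H = O + O/H)
h(T) = T*(-1 + T)
z(X) = 27 (z(X) = -5*(-1 - 5) - 3 = -5*(-6) - 3 = 30 - 3 = 27)
z(-3)*(-13) + U(4, 6) = 27*(-13) + (6 + 6/4) = -351 + (6 + 6*(¼)) = -351 + (6 + 3/2) = -351 + 15/2 = -687/2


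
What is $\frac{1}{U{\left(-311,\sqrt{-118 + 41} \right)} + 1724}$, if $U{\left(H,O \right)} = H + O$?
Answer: $\frac{1413}{1996646} - \frac{i \sqrt{77}}{1996646} \approx 0.00070769 - 4.3949 \cdot 10^{-6} i$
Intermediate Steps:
$\frac{1}{U{\left(-311,\sqrt{-118 + 41} \right)} + 1724} = \frac{1}{\left(-311 + \sqrt{-118 + 41}\right) + 1724} = \frac{1}{\left(-311 + \sqrt{-77}\right) + 1724} = \frac{1}{\left(-311 + i \sqrt{77}\right) + 1724} = \frac{1}{1413 + i \sqrt{77}}$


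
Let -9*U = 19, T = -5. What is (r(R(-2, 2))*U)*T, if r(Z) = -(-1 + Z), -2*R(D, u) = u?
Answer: 190/9 ≈ 21.111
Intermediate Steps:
R(D, u) = -u/2
U = -19/9 (U = -1/9*19 = -19/9 ≈ -2.1111)
r(Z) = 1 - Z
(r(R(-2, 2))*U)*T = ((1 - (-1)*2/2)*(-19/9))*(-5) = ((1 - 1*(-1))*(-19/9))*(-5) = ((1 + 1)*(-19/9))*(-5) = (2*(-19/9))*(-5) = -38/9*(-5) = 190/9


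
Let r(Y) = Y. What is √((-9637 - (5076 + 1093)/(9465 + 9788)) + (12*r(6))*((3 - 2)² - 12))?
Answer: 3*I*√429546636402/19253 ≈ 102.12*I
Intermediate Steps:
√((-9637 - (5076 + 1093)/(9465 + 9788)) + (12*r(6))*((3 - 2)² - 12)) = √((-9637 - (5076 + 1093)/(9465 + 9788)) + (12*6)*((3 - 2)² - 12)) = √((-9637 - 6169/19253) + 72*(1² - 12)) = √((-9637 - 6169/19253) + 72*(1 - 12)) = √((-9637 - 1*6169/19253) + 72*(-11)) = √((-9637 - 6169/19253) - 792) = √(-185547330/19253 - 792) = √(-200795706/19253) = 3*I*√429546636402/19253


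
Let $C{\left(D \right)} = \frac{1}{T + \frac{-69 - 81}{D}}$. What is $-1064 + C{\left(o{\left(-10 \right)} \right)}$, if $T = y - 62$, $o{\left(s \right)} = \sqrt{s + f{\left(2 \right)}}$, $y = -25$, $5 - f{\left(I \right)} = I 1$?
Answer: $\frac{- 92569 \sqrt{7} + 159600 i}{3 \left(- 50 i + 29 \sqrt{7}\right)} \approx -1064.0 - 0.0052575 i$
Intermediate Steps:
$f{\left(I \right)} = 5 - I$ ($f{\left(I \right)} = 5 - I 1 = 5 - I$)
$o{\left(s \right)} = \sqrt{3 + s}$ ($o{\left(s \right)} = \sqrt{s + \left(5 - 2\right)} = \sqrt{s + 3} = \sqrt{3 + s}$)
$T = -87$ ($T = -25 - 62 = -87$)
$C{\left(D \right)} = \frac{1}{-87 - \frac{150}{D}}$ ($C{\left(D \right)} = \frac{1}{-87 + \frac{-69 - 81}{D}} = \frac{1}{-87 - \frac{150}{D}}$)
$-1064 + C{\left(o{\left(-10 \right)} \right)} = -1064 - \frac{\sqrt{3 - 10}}{150 + 87 \sqrt{3 - 10}} = -1064 - \frac{\sqrt{-7}}{150 + 87 \sqrt{-7}} = -1064 - \frac{i \sqrt{7}}{150 + 87 i \sqrt{7}}$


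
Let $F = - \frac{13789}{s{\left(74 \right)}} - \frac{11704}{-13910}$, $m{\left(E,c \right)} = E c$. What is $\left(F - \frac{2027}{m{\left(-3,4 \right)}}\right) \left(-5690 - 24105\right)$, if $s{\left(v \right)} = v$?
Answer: $\frac{305092677883}{617604} \approx 4.9399 \cdot 10^{5}$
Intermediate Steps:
$F = - \frac{95469447}{514670}$ ($F = - \frac{13789}{74} - \frac{11704}{-13910} = \left(-13789\right) \frac{1}{74} - - \frac{5852}{6955} = - \frac{13789}{74} + \frac{5852}{6955} = - \frac{95469447}{514670} \approx -185.5$)
$\left(F - \frac{2027}{m{\left(-3,4 \right)}}\right) \left(-5690 - 24105\right) = \left(- \frac{95469447}{514670} - \frac{2027}{\left(-3\right) 4}\right) \left(-5690 - 24105\right) = \left(- \frac{95469447}{514670} - \frac{2027}{-12}\right) \left(-29795\right) = \left(- \frac{95469447}{514670} - - \frac{2027}{12}\right) \left(-29795\right) = \left(- \frac{95469447}{514670} + \frac{2027}{12}\right) \left(-29795\right) = \left(- \frac{51198637}{3088020}\right) \left(-29795\right) = \frac{305092677883}{617604}$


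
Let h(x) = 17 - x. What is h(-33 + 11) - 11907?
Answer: -11868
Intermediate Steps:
h(-33 + 11) - 11907 = (17 - (-33 + 11)) - 11907 = (17 - 1*(-22)) - 11907 = (17 + 22) - 11907 = 39 - 11907 = -11868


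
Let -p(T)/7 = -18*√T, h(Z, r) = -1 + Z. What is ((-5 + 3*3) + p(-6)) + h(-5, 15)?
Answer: -2 + 126*I*√6 ≈ -2.0 + 308.64*I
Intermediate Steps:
p(T) = 126*√T (p(T) = -(-126)*√T = 126*√T)
((-5 + 3*3) + p(-6)) + h(-5, 15) = ((-5 + 3*3) + 126*√(-6)) + (-1 - 5) = ((-5 + 9) + 126*(I*√6)) - 6 = (4 + 126*I*√6) - 6 = -2 + 126*I*√6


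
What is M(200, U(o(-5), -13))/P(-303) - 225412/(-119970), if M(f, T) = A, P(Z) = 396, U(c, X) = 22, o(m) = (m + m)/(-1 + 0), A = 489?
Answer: 8218249/2639340 ≈ 3.1138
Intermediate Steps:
o(m) = -2*m (o(m) = (2*m)/(-1) = -2*m)
M(f, T) = 489
M(200, U(o(-5), -13))/P(-303) - 225412/(-119970) = 489/396 - 225412/(-119970) = 489*(1/396) - 225412*(-1/119970) = 163/132 + 112706/59985 = 8218249/2639340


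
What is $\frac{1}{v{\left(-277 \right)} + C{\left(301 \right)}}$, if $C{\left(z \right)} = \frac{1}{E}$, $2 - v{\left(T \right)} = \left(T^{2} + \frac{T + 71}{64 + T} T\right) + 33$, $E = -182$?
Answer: $- \frac{38766}{2965293089} \approx -1.3073 \cdot 10^{-5}$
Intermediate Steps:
$v{\left(T \right)} = -31 - T^{2} - \frac{T \left(71 + T\right)}{64 + T}$ ($v{\left(T \right)} = 2 - \left(\left(T^{2} + \frac{T + 71}{64 + T} T\right) + 33\right) = 2 - \left(\left(T^{2} + \frac{71 + T}{64 + T} T\right) + 33\right) = 2 - \left(\left(T^{2} + \frac{T \left(71 + T\right)}{64 + T}\right) + 33\right) = 2 - \left(33 + T^{2} + \frac{T \left(71 + T\right)}{64 + T}\right) = -31 - T^{2} - \frac{T \left(71 + T\right)}{64 + T}$)
$C{\left(z \right)} = - \frac{1}{182}$ ($C{\left(z \right)} = \frac{1}{-182} = - \frac{1}{182}$)
$\frac{1}{v{\left(-277 \right)} + C{\left(301 \right)}} = \frac{1}{\frac{-1984 - \left(-277\right)^{3} - -28254 - 65 \left(-277\right)^{2}}{64 - 277} - \frac{1}{182}} = \frac{1}{\frac{-1984 - -21253933 + 28254 - 4987385}{-213} - \frac{1}{182}} = \frac{1}{- \frac{-1984 + 21253933 + 28254 - 4987385}{213} - \frac{1}{182}} = \frac{1}{\left(- \frac{1}{213}\right) 16292818 - \frac{1}{182}} = \frac{1}{- \frac{16292818}{213} - \frac{1}{182}} = \frac{1}{- \frac{2965293089}{38766}} = - \frac{38766}{2965293089}$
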